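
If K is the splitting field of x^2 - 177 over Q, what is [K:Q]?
[K:Q] = 2

The polynomial x^2 - 177 is irreducible over Q since 177 is not a perfect square. Its splitting field is Q(sqrt(177)), which has degree 2 over Q.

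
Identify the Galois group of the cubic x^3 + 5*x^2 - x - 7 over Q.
Gal(K/Q) = S_3 (symmetric group of order 6)

Compute the discriminant of x^3 + (5)*x^2 + (-1)*x + (-7): Δ = 2836. Since Δ is not a rational square, the Galois group is not contained in A_3; it must be the full S_3 (irreducibility of the cubic rules out anything smaller).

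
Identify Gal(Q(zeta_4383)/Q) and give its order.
|Gal(Q(zeta_4383)/Q)| = phi(4383) = 2916; group ≅ (Z/4383Z)^* ≅ Z/6Z × Z/486Z

The n-th cyclotomic polynomial Φ_4383(x) is the minimal polynomial of zeta_4383 over Q and has degree phi(4383) = 2916. So Q(zeta_4383) is a degree-2916 Galois extension with Galois group (Z/4383Z)^*. By CRT, (Z/4383Z)^* ≅ (Z/9Z)^* × (Z/487Z)^*. Each prime-power unit group is (Z/9Z)^* ≅ Z/6Z; (Z/487Z)^* ≅ Z/486Z. Hence Gal(Q(zeta_4383)/Q) ≅ Z/6Z × Z/486Z.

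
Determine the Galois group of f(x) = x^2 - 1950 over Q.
Gal(K/Q) = Z/2Z (cyclic of order 2)

x^2 - 1950 is irreducible over Q since 1950 is not a rational square. The splitting field Q(sqrt(1950)) has degree 2 over Q, and its unique nontrivial automorphism is sqrt(1950) ↦ -sqrt(1950). Hence Gal(Q(sqrt(1950))/Q) = Z/2Z.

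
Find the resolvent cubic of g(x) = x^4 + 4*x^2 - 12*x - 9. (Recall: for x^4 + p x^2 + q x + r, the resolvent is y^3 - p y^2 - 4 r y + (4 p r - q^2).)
h(y) = y^3 - 4*y^2 + 36*y - 288

Identify coefficients: p = 4, q = -12, r = -9.
Plug into h(y) = y^3 - p y^2 - 4 r y + (4 p r - q^2):
  h(y) = y^3 - (4) y^2 - 4*(-9) y + (4*(4)*(-9) - (-12)^2)
       = y^3 + (-4) y^2 + (36) y + (-288).
Simplifying: h(y) = y^3 - 4*y^2 + 36*y - 288.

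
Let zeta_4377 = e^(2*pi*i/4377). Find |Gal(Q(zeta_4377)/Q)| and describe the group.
|Gal(Q(zeta_4377)/Q)| = phi(4377) = 2916; group ≅ (Z/4377Z)^* ≅ Z/2Z × Z/1458Z

The n-th cyclotomic polynomial Φ_4377(x) is the minimal polynomial of zeta_4377 over Q and has degree phi(4377) = 2916. So Q(zeta_4377) is a degree-2916 Galois extension with Galois group (Z/4377Z)^*. By CRT, (Z/4377Z)^* ≅ (Z/3Z)^* × (Z/1459Z)^*. Each prime-power unit group is (Z/3Z)^* ≅ Z/2Z; (Z/1459Z)^* ≅ Z/1458Z. Hence Gal(Q(zeta_4377)/Q) ≅ Z/2Z × Z/1458Z.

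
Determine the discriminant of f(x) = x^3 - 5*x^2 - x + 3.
Δ = 1556

For x^3 + a x^2 + b x + c the discriminant is Δ = 18 a b c - 4 a^3 c + a^2 b^2 - 4 b^3 - 27 c^2.
Plug a = -5, b = -1, c = 3:
  18*(-5)*(-1)*(3) - 4*(-5)^3*(3) + (-5)^2*(-1)^2 - 4*(-1)^3 - 27*(3)^2
  = 270 + (1500) + 25 + (4) + (-243)
  = 1556.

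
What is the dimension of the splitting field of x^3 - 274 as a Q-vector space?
[K:Q] = 6

x^3 - 274 has one real root r = 274^(1/3) and two complex roots r*zeta_3, r*zeta_3^2 where zeta_3 = e^(2*pi*i/3). The splitting field is Q(r, zeta_3). [Q(r):Q] = 3 and [Q(zeta_3):Q] = 2 with gcd = 1, so [Q(r, zeta_3):Q] = 3 * 2 = 6.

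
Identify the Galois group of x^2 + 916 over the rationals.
Gal(K/Q) = Z/2Z (cyclic of order 2)

x^2 + 916 is irreducible over Q since -916 is not a rational square. The splitting field Q(sqrt(-916)) has degree 2 over Q, and its unique nontrivial automorphism is sqrt(-916) ↦ -sqrt(-916). Hence Gal(Q(sqrt(-916))/Q) = Z/2Z.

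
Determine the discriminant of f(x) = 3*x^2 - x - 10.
Δ = 121

For a quadratic a x^2 + b x + c the discriminant is Δ = b^2 - 4ac = (-1)^2 - 4*(3)*(-10) = 1 - (-120) = 121.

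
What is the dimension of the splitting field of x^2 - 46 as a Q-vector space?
[K:Q] = 2

The polynomial x^2 - 46 is irreducible over Q since 46 is not a perfect square. Its splitting field is Q(sqrt(46)), which has degree 2 over Q.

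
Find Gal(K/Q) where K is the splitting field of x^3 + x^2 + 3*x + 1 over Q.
Gal(K/Q) = S_3 (symmetric group of order 6)

Compute the discriminant of x^3 + (1)*x^2 + (3)*x + (1): Δ = -76. Since Δ is not a rational square, the Galois group is not contained in A_3; it must be the full S_3 (irreducibility of the cubic rules out anything smaller).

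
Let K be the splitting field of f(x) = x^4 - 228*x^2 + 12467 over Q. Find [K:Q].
[K:Q] = 4

f factors as (x^2 - 91)(x^2 - 137); the splitting field is K = Q(sqrt(91), sqrt(137)). Since 91, 137, and 12467 are all non-squares in Q, the three subfields Q(sqrt(91)), Q(sqrt(137)), Q(sqrt(12467)) are distinct degree-2 extensions, so [K:Q] = 4 (Klein four Galois group).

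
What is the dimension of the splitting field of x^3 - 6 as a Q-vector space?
[K:Q] = 6

x^3 - 6 has one real root r = 6^(1/3) and two complex roots r*zeta_3, r*zeta_3^2 where zeta_3 = e^(2*pi*i/3). The splitting field is Q(r, zeta_3). [Q(r):Q] = 3 and [Q(zeta_3):Q] = 2 with gcd = 1, so [Q(r, zeta_3):Q] = 3 * 2 = 6.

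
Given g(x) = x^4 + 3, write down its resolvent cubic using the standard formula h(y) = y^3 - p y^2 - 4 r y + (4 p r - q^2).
h(y) = y^3 - 12*y

Identify coefficients: p = 0, q = 0, r = 3.
Plug into h(y) = y^3 - p y^2 - 4 r y + (4 p r - q^2):
  h(y) = y^3 - (0) y^2 - 4*(3) y + (4*(0)*(3) - (0)^2)
       = y^3 + (0) y^2 + (-12) y + (0).
Simplifying: h(y) = y^3 - 12*y.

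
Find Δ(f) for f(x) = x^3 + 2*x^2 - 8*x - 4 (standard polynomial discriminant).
Δ = 3152

For x^3 + a x^2 + b x + c the discriminant is Δ = 18 a b c - 4 a^3 c + a^2 b^2 - 4 b^3 - 27 c^2.
Plug a = 2, b = -8, c = -4:
  18*(2)*(-8)*(-4) - 4*(2)^3*(-4) + (2)^2*(-8)^2 - 4*(-8)^3 - 27*(-4)^2
  = 1152 + (128) + 256 + (2048) + (-432)
  = 3152.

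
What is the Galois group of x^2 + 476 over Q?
Gal(K/Q) = Z/2Z (cyclic of order 2)

x^2 + 476 is irreducible over Q since -476 is not a rational square. The splitting field Q(sqrt(-476)) has degree 2 over Q, and its unique nontrivial automorphism is sqrt(-476) ↦ -sqrt(-476). Hence Gal(Q(sqrt(-476))/Q) = Z/2Z.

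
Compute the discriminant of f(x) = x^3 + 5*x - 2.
Δ = -608

For a depressed cubic x^3 + p x + q the discriminant is Δ = -4 p^3 - 27 q^2 = -4*(5)^3 - 27*(-2)^2 = -500 - 108 = -608.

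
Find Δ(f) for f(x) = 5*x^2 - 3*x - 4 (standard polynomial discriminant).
Δ = 89

For a quadratic a x^2 + b x + c the discriminant is Δ = b^2 - 4ac = (-3)^2 - 4*(5)*(-4) = 9 - (-80) = 89.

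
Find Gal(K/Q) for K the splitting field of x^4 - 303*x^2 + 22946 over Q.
Gal(K/Q) = V_4 (Klein four-group, Z/2Z × Z/2Z)

f factors as (x^2 - 154)(x^2 - 149), so the splitting field is K = Q(sqrt(154), sqrt(149)). The elements 154, 149, 22946 are all non-squares in Q, so sqrt(154) and sqrt(149) generate independent quadratic extensions. Thus [K:Q] = 4 and Gal(K/Q) is generated by the two order-2 automorphisms sqrt(154) ↦ -sqrt(154) and sqrt(149) ↦ -sqrt(149), giving V_4.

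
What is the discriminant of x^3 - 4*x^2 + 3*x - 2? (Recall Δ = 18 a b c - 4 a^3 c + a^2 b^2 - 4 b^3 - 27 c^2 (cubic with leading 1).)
Δ = -152

For x^3 + a x^2 + b x + c the discriminant is Δ = 18 a b c - 4 a^3 c + a^2 b^2 - 4 b^3 - 27 c^2.
Plug a = -4, b = 3, c = -2:
  18*(-4)*(3)*(-2) - 4*(-4)^3*(-2) + (-4)^2*(3)^2 - 4*(3)^3 - 27*(-2)^2
  = 432 + (-512) + 144 + (-108) + (-108)
  = -152.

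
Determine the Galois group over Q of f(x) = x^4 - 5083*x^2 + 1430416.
Gal(K/Q) = Z/2Z (cyclic of order 2)

f factors as (x^2 - 299)(x^2 - 4784), so the splitting field is K = Q(sqrt(299), sqrt(4784)). The squarefree part of 299 is 299 and the squarefree part of 4784 is also 299, so sqrt(299) and sqrt(4784) are both rational multiples of sqrt(299). Hence Q(sqrt(299)) = Q(sqrt(4784)) = Q(sqrt(299)), and the splitting field collapses to a single degree-2 extension with Galois group Z/2Z.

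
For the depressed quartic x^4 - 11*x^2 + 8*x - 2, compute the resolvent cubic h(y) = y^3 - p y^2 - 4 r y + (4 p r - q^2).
h(y) = y^3 + 11*y^2 + 8*y + 24

Identify coefficients: p = -11, q = 8, r = -2.
Plug into h(y) = y^3 - p y^2 - 4 r y + (4 p r - q^2):
  h(y) = y^3 - (-11) y^2 - 4*(-2) y + (4*(-11)*(-2) - (8)^2)
       = y^3 + (11) y^2 + (8) y + (24).
Simplifying: h(y) = y^3 + 11*y^2 + 8*y + 24.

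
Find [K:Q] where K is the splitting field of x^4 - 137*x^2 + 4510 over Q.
[K:Q] = 4

f factors as (x^2 - 55)(x^2 - 82); the splitting field is K = Q(sqrt(55), sqrt(82)). Since 55, 82, and 4510 are all non-squares in Q, the three subfields Q(sqrt(55)), Q(sqrt(82)), Q(sqrt(4510)) are distinct degree-2 extensions, so [K:Q] = 4 (Klein four Galois group).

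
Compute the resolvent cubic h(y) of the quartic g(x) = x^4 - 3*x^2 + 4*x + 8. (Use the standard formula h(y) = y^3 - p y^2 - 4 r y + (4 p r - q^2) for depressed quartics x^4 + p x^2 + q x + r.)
h(y) = y^3 + 3*y^2 - 32*y - 112

Identify coefficients: p = -3, q = 4, r = 8.
Plug into h(y) = y^3 - p y^2 - 4 r y + (4 p r - q^2):
  h(y) = y^3 - (-3) y^2 - 4*(8) y + (4*(-3)*(8) - (4)^2)
       = y^3 + (3) y^2 + (-32) y + (-112).
Simplifying: h(y) = y^3 + 3*y^2 - 32*y - 112.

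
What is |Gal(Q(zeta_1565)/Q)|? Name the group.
|Gal(Q(zeta_1565)/Q)| = phi(1565) = 1248; group ≅ (Z/1565Z)^* ≅ Z/4Z × Z/312Z

The n-th cyclotomic polynomial Φ_1565(x) is the minimal polynomial of zeta_1565 over Q and has degree phi(1565) = 1248. So Q(zeta_1565) is a degree-1248 Galois extension with Galois group (Z/1565Z)^*. By CRT, (Z/1565Z)^* ≅ (Z/5Z)^* × (Z/313Z)^*. Each prime-power unit group is (Z/5Z)^* ≅ Z/4Z; (Z/313Z)^* ≅ Z/312Z. Hence Gal(Q(zeta_1565)/Q) ≅ Z/4Z × Z/312Z.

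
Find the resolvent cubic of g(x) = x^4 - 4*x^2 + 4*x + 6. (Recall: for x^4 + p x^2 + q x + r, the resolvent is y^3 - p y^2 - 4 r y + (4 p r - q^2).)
h(y) = y^3 + 4*y^2 - 24*y - 112

Identify coefficients: p = -4, q = 4, r = 6.
Plug into h(y) = y^3 - p y^2 - 4 r y + (4 p r - q^2):
  h(y) = y^3 - (-4) y^2 - 4*(6) y + (4*(-4)*(6) - (4)^2)
       = y^3 + (4) y^2 + (-24) y + (-112).
Simplifying: h(y) = y^3 + 4*y^2 - 24*y - 112.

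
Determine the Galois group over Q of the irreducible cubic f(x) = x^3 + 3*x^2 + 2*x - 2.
Gal(K/Q) = S_3 (symmetric group of order 6)

Compute the discriminant of x^3 + (3)*x^2 + (2)*x + (-2): Δ = -104. Since Δ is not a rational square, the Galois group is not contained in A_3; it must be the full S_3 (irreducibility of the cubic rules out anything smaller).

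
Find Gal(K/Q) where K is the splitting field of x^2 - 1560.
Gal(K/Q) = Z/2Z (cyclic of order 2)

x^2 - 1560 is irreducible over Q since 1560 is not a rational square. The splitting field Q(sqrt(1560)) has degree 2 over Q, and its unique nontrivial automorphism is sqrt(1560) ↦ -sqrt(1560). Hence Gal(Q(sqrt(1560))/Q) = Z/2Z.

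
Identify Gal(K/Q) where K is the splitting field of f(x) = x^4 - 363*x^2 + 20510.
Gal(K/Q) = V_4 (Klein four-group, Z/2Z × Z/2Z)

f factors as (x^2 - 70)(x^2 - 293), so the splitting field is K = Q(sqrt(70), sqrt(293)). The elements 70, 293, 20510 are all non-squares in Q, so sqrt(70) and sqrt(293) generate independent quadratic extensions. Thus [K:Q] = 4 and Gal(K/Q) is generated by the two order-2 automorphisms sqrt(70) ↦ -sqrt(70) and sqrt(293) ↦ -sqrt(293), giving V_4.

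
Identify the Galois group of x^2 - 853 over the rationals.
Gal(K/Q) = Z/2Z (cyclic of order 2)

x^2 - 853 is irreducible over Q since 853 is not a rational square. The splitting field Q(sqrt(853)) has degree 2 over Q, and its unique nontrivial automorphism is sqrt(853) ↦ -sqrt(853). Hence Gal(Q(sqrt(853))/Q) = Z/2Z.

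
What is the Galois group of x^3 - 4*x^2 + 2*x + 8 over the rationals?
Gal(K/Q) = S_3 (symmetric group of order 6)

Compute the discriminant of x^3 + (-4)*x^2 + (2)*x + (8): Δ = -800. Since Δ is not a rational square, the Galois group is not contained in A_3; it must be the full S_3 (irreducibility of the cubic rules out anything smaller).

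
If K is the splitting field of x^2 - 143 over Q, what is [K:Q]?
[K:Q] = 2

The polynomial x^2 - 143 is irreducible over Q since 143 is not a perfect square. Its splitting field is Q(sqrt(143)), which has degree 2 over Q.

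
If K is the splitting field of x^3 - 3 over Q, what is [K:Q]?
[K:Q] = 6

x^3 - 3 has one real root r = 3^(1/3) and two complex roots r*zeta_3, r*zeta_3^2 where zeta_3 = e^(2*pi*i/3). The splitting field is Q(r, zeta_3). [Q(r):Q] = 3 and [Q(zeta_3):Q] = 2 with gcd = 1, so [Q(r, zeta_3):Q] = 3 * 2 = 6.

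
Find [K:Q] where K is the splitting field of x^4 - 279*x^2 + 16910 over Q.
[K:Q] = 4

f factors as (x^2 - 89)(x^2 - 190); the splitting field is K = Q(sqrt(89), sqrt(190)). Since 89, 190, and 16910 are all non-squares in Q, the three subfields Q(sqrt(89)), Q(sqrt(190)), Q(sqrt(16910)) are distinct degree-2 extensions, so [K:Q] = 4 (Klein four Galois group).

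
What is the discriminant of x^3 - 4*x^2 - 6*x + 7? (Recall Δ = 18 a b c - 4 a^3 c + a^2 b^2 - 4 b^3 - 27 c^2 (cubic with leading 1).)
Δ = 4933

For x^3 + a x^2 + b x + c the discriminant is Δ = 18 a b c - 4 a^3 c + a^2 b^2 - 4 b^3 - 27 c^2.
Plug a = -4, b = -6, c = 7:
  18*(-4)*(-6)*(7) - 4*(-4)^3*(7) + (-4)^2*(-6)^2 - 4*(-6)^3 - 27*(7)^2
  = 3024 + (1792) + 576 + (864) + (-1323)
  = 4933.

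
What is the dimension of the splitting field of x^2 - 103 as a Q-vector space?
[K:Q] = 2

The polynomial x^2 - 103 is irreducible over Q since 103 is not a perfect square. Its splitting field is Q(sqrt(103)), which has degree 2 over Q.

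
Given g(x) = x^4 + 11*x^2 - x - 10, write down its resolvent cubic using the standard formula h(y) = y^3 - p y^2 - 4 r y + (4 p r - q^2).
h(y) = y^3 - 11*y^2 + 40*y - 441

Identify coefficients: p = 11, q = -1, r = -10.
Plug into h(y) = y^3 - p y^2 - 4 r y + (4 p r - q^2):
  h(y) = y^3 - (11) y^2 - 4*(-10) y + (4*(11)*(-10) - (-1)^2)
       = y^3 + (-11) y^2 + (40) y + (-441).
Simplifying: h(y) = y^3 - 11*y^2 + 40*y - 441.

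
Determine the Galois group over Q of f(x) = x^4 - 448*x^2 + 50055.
Gal(K/Q) = V_4 (Klein four-group, Z/2Z × Z/2Z)

f factors as (x^2 - 235)(x^2 - 213), so the splitting field is K = Q(sqrt(235), sqrt(213)). The elements 235, 213, 50055 are all non-squares in Q, so sqrt(235) and sqrt(213) generate independent quadratic extensions. Thus [K:Q] = 4 and Gal(K/Q) is generated by the two order-2 automorphisms sqrt(235) ↦ -sqrt(235) and sqrt(213) ↦ -sqrt(213), giving V_4.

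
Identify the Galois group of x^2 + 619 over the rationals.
Gal(K/Q) = Z/2Z (cyclic of order 2)

x^2 + 619 is irreducible over Q since -619 is not a rational square. The splitting field Q(sqrt(-619)) has degree 2 over Q, and its unique nontrivial automorphism is sqrt(-619) ↦ -sqrt(-619). Hence Gal(Q(sqrt(-619))/Q) = Z/2Z.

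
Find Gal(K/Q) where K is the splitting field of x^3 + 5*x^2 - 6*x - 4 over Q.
Gal(K/Q) = S_3 (symmetric group of order 6)

Compute the discriminant of x^3 + (5)*x^2 + (-6)*x + (-4): Δ = 5492. Since Δ is not a rational square, the Galois group is not contained in A_3; it must be the full S_3 (irreducibility of the cubic rules out anything smaller).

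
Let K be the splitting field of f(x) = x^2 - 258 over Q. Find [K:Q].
[K:Q] = 2

The polynomial x^2 - 258 is irreducible over Q since 258 is not a perfect square. Its splitting field is Q(sqrt(258)), which has degree 2 over Q.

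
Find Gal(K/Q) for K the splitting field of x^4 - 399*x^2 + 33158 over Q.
Gal(K/Q) = V_4 (Klein four-group, Z/2Z × Z/2Z)

f factors as (x^2 - 118)(x^2 - 281), so the splitting field is K = Q(sqrt(118), sqrt(281)). The elements 118, 281, 33158 are all non-squares in Q, so sqrt(118) and sqrt(281) generate independent quadratic extensions. Thus [K:Q] = 4 and Gal(K/Q) is generated by the two order-2 automorphisms sqrt(118) ↦ -sqrt(118) and sqrt(281) ↦ -sqrt(281), giving V_4.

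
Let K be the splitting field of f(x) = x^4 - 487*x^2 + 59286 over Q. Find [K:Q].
[K:Q] = 4

f factors as (x^2 - 241)(x^2 - 246); the splitting field is K = Q(sqrt(241), sqrt(246)). Since 241, 246, and 59286 are all non-squares in Q, the three subfields Q(sqrt(241)), Q(sqrt(246)), Q(sqrt(59286)) are distinct degree-2 extensions, so [K:Q] = 4 (Klein four Galois group).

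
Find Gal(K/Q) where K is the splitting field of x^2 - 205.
Gal(K/Q) = Z/2Z (cyclic of order 2)

x^2 - 205 is irreducible over Q since 205 is not a rational square. The splitting field Q(sqrt(205)) has degree 2 over Q, and its unique nontrivial automorphism is sqrt(205) ↦ -sqrt(205). Hence Gal(Q(sqrt(205))/Q) = Z/2Z.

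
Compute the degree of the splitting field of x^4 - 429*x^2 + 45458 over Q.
[K:Q] = 4

f factors as (x^2 - 238)(x^2 - 191); the splitting field is K = Q(sqrt(238), sqrt(191)). Since 238, 191, and 45458 are all non-squares in Q, the three subfields Q(sqrt(238)), Q(sqrt(191)), Q(sqrt(45458)) are distinct degree-2 extensions, so [K:Q] = 4 (Klein four Galois group).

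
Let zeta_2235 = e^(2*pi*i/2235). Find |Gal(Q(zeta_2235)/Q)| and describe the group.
|Gal(Q(zeta_2235)/Q)| = phi(2235) = 1184; group ≅ (Z/2235Z)^* ≅ Z/2Z × Z/4Z × Z/148Z

The n-th cyclotomic polynomial Φ_2235(x) is the minimal polynomial of zeta_2235 over Q and has degree phi(2235) = 1184. So Q(zeta_2235) is a degree-1184 Galois extension with Galois group (Z/2235Z)^*. By CRT, (Z/2235Z)^* ≅ (Z/3Z)^* × (Z/5Z)^* × (Z/149Z)^*. Each prime-power unit group is (Z/3Z)^* ≅ Z/2Z; (Z/5Z)^* ≅ Z/4Z; (Z/149Z)^* ≅ Z/148Z. Hence Gal(Q(zeta_2235)/Q) ≅ Z/2Z × Z/4Z × Z/148Z.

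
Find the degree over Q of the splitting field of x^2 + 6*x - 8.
[K:Q] = 2

The discriminant of x^2 + (6)*x + (-8) is b^2 - 4c = 36 - (-32) = 68. Since 68 is not a perfect square in Q, the polynomial is irreducible over Q. Its two roots generate a degree-2 extension, so [K:Q] = 2.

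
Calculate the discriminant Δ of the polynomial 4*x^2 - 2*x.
Δ = 4

For a quadratic a x^2 + b x + c the discriminant is Δ = b^2 - 4ac = (-2)^2 - 4*(4)*(0) = 4 - (0) = 4.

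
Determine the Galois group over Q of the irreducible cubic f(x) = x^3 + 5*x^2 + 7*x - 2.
Gal(K/Q) = S_3 (symmetric group of order 6)

Compute the discriminant of x^3 + (5)*x^2 + (7)*x + (-2): Δ = -515. Since Δ is not a rational square, the Galois group is not contained in A_3; it must be the full S_3 (irreducibility of the cubic rules out anything smaller).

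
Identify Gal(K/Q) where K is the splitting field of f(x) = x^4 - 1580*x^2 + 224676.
Gal(K/Q) = Z/2Z (cyclic of order 2)

f factors as (x^2 - 158)(x^2 - 1422), so the splitting field is K = Q(sqrt(158), sqrt(1422)). The squarefree part of 158 is 158 and the squarefree part of 1422 is also 158, so sqrt(158) and sqrt(1422) are both rational multiples of sqrt(158). Hence Q(sqrt(158)) = Q(sqrt(1422)) = Q(sqrt(158)), and the splitting field collapses to a single degree-2 extension with Galois group Z/2Z.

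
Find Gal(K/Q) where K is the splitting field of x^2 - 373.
Gal(K/Q) = Z/2Z (cyclic of order 2)

x^2 - 373 is irreducible over Q since 373 is not a rational square. The splitting field Q(sqrt(373)) has degree 2 over Q, and its unique nontrivial automorphism is sqrt(373) ↦ -sqrt(373). Hence Gal(Q(sqrt(373))/Q) = Z/2Z.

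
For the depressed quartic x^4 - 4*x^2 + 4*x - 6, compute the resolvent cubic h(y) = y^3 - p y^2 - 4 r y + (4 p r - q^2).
h(y) = y^3 + 4*y^2 + 24*y + 80

Identify coefficients: p = -4, q = 4, r = -6.
Plug into h(y) = y^3 - p y^2 - 4 r y + (4 p r - q^2):
  h(y) = y^3 - (-4) y^2 - 4*(-6) y + (4*(-4)*(-6) - (4)^2)
       = y^3 + (4) y^2 + (24) y + (80).
Simplifying: h(y) = y^3 + 4*y^2 + 24*y + 80.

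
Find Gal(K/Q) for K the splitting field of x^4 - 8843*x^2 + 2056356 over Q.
Gal(K/Q) = Z/2Z (cyclic of order 2)

f factors as (x^2 - 239)(x^2 - 8604), so the splitting field is K = Q(sqrt(239), sqrt(8604)). The squarefree part of 239 is 239 and the squarefree part of 8604 is also 239, so sqrt(239) and sqrt(8604) are both rational multiples of sqrt(239). Hence Q(sqrt(239)) = Q(sqrt(8604)) = Q(sqrt(239)), and the splitting field collapses to a single degree-2 extension with Galois group Z/2Z.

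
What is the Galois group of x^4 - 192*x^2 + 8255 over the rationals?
Gal(K/Q) = V_4 (Klein four-group, Z/2Z × Z/2Z)

f factors as (x^2 - 65)(x^2 - 127), so the splitting field is K = Q(sqrt(65), sqrt(127)). The elements 65, 127, 8255 are all non-squares in Q, so sqrt(65) and sqrt(127) generate independent quadratic extensions. Thus [K:Q] = 4 and Gal(K/Q) is generated by the two order-2 automorphisms sqrt(65) ↦ -sqrt(65) and sqrt(127) ↦ -sqrt(127), giving V_4.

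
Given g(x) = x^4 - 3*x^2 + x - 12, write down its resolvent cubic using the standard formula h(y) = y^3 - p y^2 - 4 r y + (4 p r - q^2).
h(y) = y^3 + 3*y^2 + 48*y + 143

Identify coefficients: p = -3, q = 1, r = -12.
Plug into h(y) = y^3 - p y^2 - 4 r y + (4 p r - q^2):
  h(y) = y^3 - (-3) y^2 - 4*(-12) y + (4*(-3)*(-12) - (1)^2)
       = y^3 + (3) y^2 + (48) y + (143).
Simplifying: h(y) = y^3 + 3*y^2 + 48*y + 143.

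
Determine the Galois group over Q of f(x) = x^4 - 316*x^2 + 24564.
Gal(K/Q) = V_4 (Klein four-group, Z/2Z × Z/2Z)

f factors as (x^2 - 138)(x^2 - 178), so the splitting field is K = Q(sqrt(138), sqrt(178)). The elements 138, 178, 24564 are all non-squares in Q, so sqrt(138) and sqrt(178) generate independent quadratic extensions. Thus [K:Q] = 4 and Gal(K/Q) is generated by the two order-2 automorphisms sqrt(138) ↦ -sqrt(138) and sqrt(178) ↦ -sqrt(178), giving V_4.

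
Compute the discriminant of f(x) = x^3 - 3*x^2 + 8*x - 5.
Δ = -527

For x^3 + a x^2 + b x + c the discriminant is Δ = 18 a b c - 4 a^3 c + a^2 b^2 - 4 b^3 - 27 c^2.
Plug a = -3, b = 8, c = -5:
  18*(-3)*(8)*(-5) - 4*(-3)^3*(-5) + (-3)^2*(8)^2 - 4*(8)^3 - 27*(-5)^2
  = 2160 + (-540) + 576 + (-2048) + (-675)
  = -527.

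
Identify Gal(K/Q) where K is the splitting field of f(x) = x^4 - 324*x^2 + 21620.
Gal(K/Q) = V_4 (Klein four-group, Z/2Z × Z/2Z)

f factors as (x^2 - 230)(x^2 - 94), so the splitting field is K = Q(sqrt(230), sqrt(94)). The elements 230, 94, 21620 are all non-squares in Q, so sqrt(230) and sqrt(94) generate independent quadratic extensions. Thus [K:Q] = 4 and Gal(K/Q) is generated by the two order-2 automorphisms sqrt(230) ↦ -sqrt(230) and sqrt(94) ↦ -sqrt(94), giving V_4.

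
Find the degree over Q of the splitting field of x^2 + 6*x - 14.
[K:Q] = 2

The discriminant of x^2 + (6)*x + (-14) is b^2 - 4c = 36 - (-56) = 92. Since 92 is not a perfect square in Q, the polynomial is irreducible over Q. Its two roots generate a degree-2 extension, so [K:Q] = 2.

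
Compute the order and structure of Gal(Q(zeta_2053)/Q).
|Gal(Q(zeta_2053)/Q)| = phi(2053) = 2052; group ≅ (Z/2053Z)^* ≅ Z/2052Z

The n-th cyclotomic polynomial Φ_2053(x) is the minimal polynomial of zeta_2053 over Q and has degree phi(2053) = 2052. So Q(zeta_2053) is a degree-2052 Galois extension with Galois group (Z/2053Z)^*. (Z/2053Z)^* is cyclic since 2053 is an odd prime power (or 4). Hence Gal(Q(zeta_2053)/Q) ≅ Z/2052Z.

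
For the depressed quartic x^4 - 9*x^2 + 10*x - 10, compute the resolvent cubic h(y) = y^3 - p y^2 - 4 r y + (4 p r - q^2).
h(y) = y^3 + 9*y^2 + 40*y + 260

Identify coefficients: p = -9, q = 10, r = -10.
Plug into h(y) = y^3 - p y^2 - 4 r y + (4 p r - q^2):
  h(y) = y^3 - (-9) y^2 - 4*(-10) y + (4*(-9)*(-10) - (10)^2)
       = y^3 + (9) y^2 + (40) y + (260).
Simplifying: h(y) = y^3 + 9*y^2 + 40*y + 260.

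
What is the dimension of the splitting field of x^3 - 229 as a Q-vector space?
[K:Q] = 6

x^3 - 229 has one real root r = 229^(1/3) and two complex roots r*zeta_3, r*zeta_3^2 where zeta_3 = e^(2*pi*i/3). The splitting field is Q(r, zeta_3). [Q(r):Q] = 3 and [Q(zeta_3):Q] = 2 with gcd = 1, so [Q(r, zeta_3):Q] = 3 * 2 = 6.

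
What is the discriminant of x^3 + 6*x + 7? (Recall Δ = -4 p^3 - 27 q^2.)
Δ = -2187

For a depressed cubic x^3 + p x + q the discriminant is Δ = -4 p^3 - 27 q^2 = -4*(6)^3 - 27*(7)^2 = -864 - 1323 = -2187.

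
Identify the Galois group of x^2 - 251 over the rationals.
Gal(K/Q) = Z/2Z (cyclic of order 2)

x^2 - 251 is irreducible over Q since 251 is not a rational square. The splitting field Q(sqrt(251)) has degree 2 over Q, and its unique nontrivial automorphism is sqrt(251) ↦ -sqrt(251). Hence Gal(Q(sqrt(251))/Q) = Z/2Z.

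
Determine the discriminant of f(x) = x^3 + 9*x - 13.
Δ = -7479

For a depressed cubic x^3 + p x + q the discriminant is Δ = -4 p^3 - 27 q^2 = -4*(9)^3 - 27*(-13)^2 = -2916 - 4563 = -7479.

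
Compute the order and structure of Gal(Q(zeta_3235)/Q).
|Gal(Q(zeta_3235)/Q)| = phi(3235) = 2584; group ≅ (Z/3235Z)^* ≅ Z/4Z × Z/646Z

The n-th cyclotomic polynomial Φ_3235(x) is the minimal polynomial of zeta_3235 over Q and has degree phi(3235) = 2584. So Q(zeta_3235) is a degree-2584 Galois extension with Galois group (Z/3235Z)^*. By CRT, (Z/3235Z)^* ≅ (Z/5Z)^* × (Z/647Z)^*. Each prime-power unit group is (Z/5Z)^* ≅ Z/4Z; (Z/647Z)^* ≅ Z/646Z. Hence Gal(Q(zeta_3235)/Q) ≅ Z/4Z × Z/646Z.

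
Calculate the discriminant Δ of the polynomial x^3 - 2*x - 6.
Δ = -940

For a depressed cubic x^3 + p x + q the discriminant is Δ = -4 p^3 - 27 q^2 = -4*(-2)^3 - 27*(-6)^2 = 32 - 972 = -940.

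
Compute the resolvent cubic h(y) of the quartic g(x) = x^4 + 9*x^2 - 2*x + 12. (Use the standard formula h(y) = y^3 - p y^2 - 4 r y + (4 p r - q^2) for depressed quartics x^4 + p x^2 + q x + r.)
h(y) = y^3 - 9*y^2 - 48*y + 428

Identify coefficients: p = 9, q = -2, r = 12.
Plug into h(y) = y^3 - p y^2 - 4 r y + (4 p r - q^2):
  h(y) = y^3 - (9) y^2 - 4*(12) y + (4*(9)*(12) - (-2)^2)
       = y^3 + (-9) y^2 + (-48) y + (428).
Simplifying: h(y) = y^3 - 9*y^2 - 48*y + 428.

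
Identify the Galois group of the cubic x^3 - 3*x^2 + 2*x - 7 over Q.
Gal(K/Q) = S_3 (symmetric group of order 6)

Compute the discriminant of x^3 + (-3)*x^2 + (2)*x + (-7): Δ = -1319. Since Δ is not a rational square, the Galois group is not contained in A_3; it must be the full S_3 (irreducibility of the cubic rules out anything smaller).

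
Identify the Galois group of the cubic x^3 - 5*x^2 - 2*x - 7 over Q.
Gal(K/Q) = S_3 (symmetric group of order 6)

Compute the discriminant of x^3 + (-5)*x^2 + (-2)*x + (-7): Δ = -5951. Since Δ is not a rational square, the Galois group is not contained in A_3; it must be the full S_3 (irreducibility of the cubic rules out anything smaller).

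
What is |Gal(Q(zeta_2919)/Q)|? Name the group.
|Gal(Q(zeta_2919)/Q)| = phi(2919) = 1656; group ≅ (Z/2919Z)^* ≅ Z/2Z × Z/6Z × Z/138Z

The n-th cyclotomic polynomial Φ_2919(x) is the minimal polynomial of zeta_2919 over Q and has degree phi(2919) = 1656. So Q(zeta_2919) is a degree-1656 Galois extension with Galois group (Z/2919Z)^*. By CRT, (Z/2919Z)^* ≅ (Z/3Z)^* × (Z/7Z)^* × (Z/139Z)^*. Each prime-power unit group is (Z/3Z)^* ≅ Z/2Z; (Z/7Z)^* ≅ Z/6Z; (Z/139Z)^* ≅ Z/138Z. Hence Gal(Q(zeta_2919)/Q) ≅ Z/2Z × Z/6Z × Z/138Z.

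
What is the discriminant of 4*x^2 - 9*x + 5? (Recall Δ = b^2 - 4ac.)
Δ = 1

For a quadratic a x^2 + b x + c the discriminant is Δ = b^2 - 4ac = (-9)^2 - 4*(4)*(5) = 81 - (80) = 1.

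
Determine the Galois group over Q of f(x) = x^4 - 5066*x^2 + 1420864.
Gal(K/Q) = Z/2Z (cyclic of order 2)

f factors as (x^2 - 298)(x^2 - 4768), so the splitting field is K = Q(sqrt(298), sqrt(4768)). The squarefree part of 298 is 298 and the squarefree part of 4768 is also 298, so sqrt(298) and sqrt(4768) are both rational multiples of sqrt(298). Hence Q(sqrt(298)) = Q(sqrt(4768)) = Q(sqrt(298)), and the splitting field collapses to a single degree-2 extension with Galois group Z/2Z.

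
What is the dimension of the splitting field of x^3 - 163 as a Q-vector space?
[K:Q] = 6

x^3 - 163 has one real root r = 163^(1/3) and two complex roots r*zeta_3, r*zeta_3^2 where zeta_3 = e^(2*pi*i/3). The splitting field is Q(r, zeta_3). [Q(r):Q] = 3 and [Q(zeta_3):Q] = 2 with gcd = 1, so [Q(r, zeta_3):Q] = 3 * 2 = 6.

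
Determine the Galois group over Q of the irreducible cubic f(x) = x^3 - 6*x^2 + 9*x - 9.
Gal(K/Q) = S_3 (symmetric group of order 6)

Compute the discriminant of x^3 + (-6)*x^2 + (9)*x + (-9): Δ = -1215. Since Δ is not a rational square, the Galois group is not contained in A_3; it must be the full S_3 (irreducibility of the cubic rules out anything smaller).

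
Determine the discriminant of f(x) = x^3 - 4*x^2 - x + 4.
Δ = 900

For x^3 + a x^2 + b x + c the discriminant is Δ = 18 a b c - 4 a^3 c + a^2 b^2 - 4 b^3 - 27 c^2.
Plug a = -4, b = -1, c = 4:
  18*(-4)*(-1)*(4) - 4*(-4)^3*(4) + (-4)^2*(-1)^2 - 4*(-1)^3 - 27*(4)^2
  = 288 + (1024) + 16 + (4) + (-432)
  = 900.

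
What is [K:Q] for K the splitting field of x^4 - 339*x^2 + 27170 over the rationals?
[K:Q] = 4

f factors as (x^2 - 209)(x^2 - 130); the splitting field is K = Q(sqrt(209), sqrt(130)). Since 209, 130, and 27170 are all non-squares in Q, the three subfields Q(sqrt(209)), Q(sqrt(130)), Q(sqrt(27170)) are distinct degree-2 extensions, so [K:Q] = 4 (Klein four Galois group).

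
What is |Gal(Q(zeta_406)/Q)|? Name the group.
|Gal(Q(zeta_406)/Q)| = phi(406) = 168; group ≅ (Z/406Z)^* ≅ Z/6Z × Z/28Z

The n-th cyclotomic polynomial Φ_406(x) is the minimal polynomial of zeta_406 over Q and has degree phi(406) = 168. So Q(zeta_406) is a degree-168 Galois extension with Galois group (Z/406Z)^*. By CRT, (Z/406Z)^* ≅ (Z/2Z)^* × (Z/7Z)^* × (Z/29Z)^*. Each prime-power unit group is (Z/2Z)^* ≅ trivial group (order 1); (Z/7Z)^* ≅ Z/6Z; (Z/29Z)^* ≅ Z/28Z. Hence Gal(Q(zeta_406)/Q) ≅ Z/6Z × Z/28Z.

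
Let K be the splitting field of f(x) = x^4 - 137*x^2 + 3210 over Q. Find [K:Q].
[K:Q] = 4

f factors as (x^2 - 107)(x^2 - 30); the splitting field is K = Q(sqrt(107), sqrt(30)). Since 107, 30, and 3210 are all non-squares in Q, the three subfields Q(sqrt(107)), Q(sqrt(30)), Q(sqrt(3210)) are distinct degree-2 extensions, so [K:Q] = 4 (Klein four Galois group).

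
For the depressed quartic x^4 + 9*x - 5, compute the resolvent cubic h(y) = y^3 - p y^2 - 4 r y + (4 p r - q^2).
h(y) = y^3 + 20*y - 81

Identify coefficients: p = 0, q = 9, r = -5.
Plug into h(y) = y^3 - p y^2 - 4 r y + (4 p r - q^2):
  h(y) = y^3 - (0) y^2 - 4*(-5) y + (4*(0)*(-5) - (9)^2)
       = y^3 + (0) y^2 + (20) y + (-81).
Simplifying: h(y) = y^3 + 20*y - 81.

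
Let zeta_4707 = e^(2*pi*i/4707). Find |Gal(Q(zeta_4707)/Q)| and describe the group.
|Gal(Q(zeta_4707)/Q)| = phi(4707) = 3132; group ≅ (Z/4707Z)^* ≅ Z/6Z × Z/522Z

The n-th cyclotomic polynomial Φ_4707(x) is the minimal polynomial of zeta_4707 over Q and has degree phi(4707) = 3132. So Q(zeta_4707) is a degree-3132 Galois extension with Galois group (Z/4707Z)^*. By CRT, (Z/4707Z)^* ≅ (Z/9Z)^* × (Z/523Z)^*. Each prime-power unit group is (Z/9Z)^* ≅ Z/6Z; (Z/523Z)^* ≅ Z/522Z. Hence Gal(Q(zeta_4707)/Q) ≅ Z/6Z × Z/522Z.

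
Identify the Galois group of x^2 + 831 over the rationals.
Gal(K/Q) = Z/2Z (cyclic of order 2)

x^2 + 831 is irreducible over Q since -831 is not a rational square. The splitting field Q(sqrt(-831)) has degree 2 over Q, and its unique nontrivial automorphism is sqrt(-831) ↦ -sqrt(-831). Hence Gal(Q(sqrt(-831))/Q) = Z/2Z.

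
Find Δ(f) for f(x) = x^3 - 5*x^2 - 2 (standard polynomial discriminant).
Δ = -1108

For x^3 + a x^2 + b x + c the discriminant is Δ = 18 a b c - 4 a^3 c + a^2 b^2 - 4 b^3 - 27 c^2.
Plug a = -5, b = 0, c = -2:
  18*(-5)*(0)*(-2) - 4*(-5)^3*(-2) + (-5)^2*(0)^2 - 4*(0)^3 - 27*(-2)^2
  = 0 + (-1000) + 0 + (0) + (-108)
  = -1108.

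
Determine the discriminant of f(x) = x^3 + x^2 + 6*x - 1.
Δ = -959

For x^3 + a x^2 + b x + c the discriminant is Δ = 18 a b c - 4 a^3 c + a^2 b^2 - 4 b^3 - 27 c^2.
Plug a = 1, b = 6, c = -1:
  18*(1)*(6)*(-1) - 4*(1)^3*(-1) + (1)^2*(6)^2 - 4*(6)^3 - 27*(-1)^2
  = -108 + (4) + 36 + (-864) + (-27)
  = -959.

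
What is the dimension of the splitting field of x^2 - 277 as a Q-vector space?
[K:Q] = 2

The polynomial x^2 - 277 is irreducible over Q since 277 is not a perfect square. Its splitting field is Q(sqrt(277)), which has degree 2 over Q.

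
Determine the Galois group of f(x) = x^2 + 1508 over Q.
Gal(K/Q) = Z/2Z (cyclic of order 2)

x^2 + 1508 is irreducible over Q since -1508 is not a rational square. The splitting field Q(sqrt(-1508)) has degree 2 over Q, and its unique nontrivial automorphism is sqrt(-1508) ↦ -sqrt(-1508). Hence Gal(Q(sqrt(-1508))/Q) = Z/2Z.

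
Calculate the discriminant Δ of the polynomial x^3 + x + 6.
Δ = -976

For x^3 + a x^2 + b x + c the discriminant is Δ = 18 a b c - 4 a^3 c + a^2 b^2 - 4 b^3 - 27 c^2.
Plug a = 0, b = 1, c = 6:
  18*(0)*(1)*(6) - 4*(0)^3*(6) + (0)^2*(1)^2 - 4*(1)^3 - 27*(6)^2
  = 0 + (0) + 0 + (-4) + (-972)
  = -976.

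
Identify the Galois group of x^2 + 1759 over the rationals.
Gal(K/Q) = Z/2Z (cyclic of order 2)

x^2 + 1759 is irreducible over Q since -1759 is not a rational square. The splitting field Q(sqrt(-1759)) has degree 2 over Q, and its unique nontrivial automorphism is sqrt(-1759) ↦ -sqrt(-1759). Hence Gal(Q(sqrt(-1759))/Q) = Z/2Z.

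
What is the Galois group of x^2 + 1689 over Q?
Gal(K/Q) = Z/2Z (cyclic of order 2)

x^2 + 1689 is irreducible over Q since -1689 is not a rational square. The splitting field Q(sqrt(-1689)) has degree 2 over Q, and its unique nontrivial automorphism is sqrt(-1689) ↦ -sqrt(-1689). Hence Gal(Q(sqrt(-1689))/Q) = Z/2Z.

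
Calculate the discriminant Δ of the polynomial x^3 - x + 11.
Δ = -3263

For a depressed cubic x^3 + p x + q the discriminant is Δ = -4 p^3 - 27 q^2 = -4*(-1)^3 - 27*(11)^2 = 4 - 3267 = -3263.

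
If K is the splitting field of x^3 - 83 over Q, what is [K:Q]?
[K:Q] = 6

x^3 - 83 has one real root r = 83^(1/3) and two complex roots r*zeta_3, r*zeta_3^2 where zeta_3 = e^(2*pi*i/3). The splitting field is Q(r, zeta_3). [Q(r):Q] = 3 and [Q(zeta_3):Q] = 2 with gcd = 1, so [Q(r, zeta_3):Q] = 3 * 2 = 6.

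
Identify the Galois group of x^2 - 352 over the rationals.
Gal(K/Q) = Z/2Z (cyclic of order 2)

x^2 - 352 is irreducible over Q since 352 is not a rational square. The splitting field Q(sqrt(352)) has degree 2 over Q, and its unique nontrivial automorphism is sqrt(352) ↦ -sqrt(352). Hence Gal(Q(sqrt(352))/Q) = Z/2Z.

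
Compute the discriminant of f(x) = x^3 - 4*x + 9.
Δ = -1931

For a depressed cubic x^3 + p x + q the discriminant is Δ = -4 p^3 - 27 q^2 = -4*(-4)^3 - 27*(9)^2 = 256 - 2187 = -1931.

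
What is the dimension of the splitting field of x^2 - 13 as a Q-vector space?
[K:Q] = 2

The polynomial x^2 - 13 is irreducible over Q since 13 is not a perfect square. Its splitting field is Q(sqrt(13)), which has degree 2 over Q.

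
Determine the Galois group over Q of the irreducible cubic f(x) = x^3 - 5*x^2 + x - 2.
Gal(K/Q) = S_3 (symmetric group of order 6)

Compute the discriminant of x^3 + (-5)*x^2 + (1)*x + (-2): Δ = -907. Since Δ is not a rational square, the Galois group is not contained in A_3; it must be the full S_3 (irreducibility of the cubic rules out anything smaller).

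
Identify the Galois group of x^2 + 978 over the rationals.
Gal(K/Q) = Z/2Z (cyclic of order 2)

x^2 + 978 is irreducible over Q since -978 is not a rational square. The splitting field Q(sqrt(-978)) has degree 2 over Q, and its unique nontrivial automorphism is sqrt(-978) ↦ -sqrt(-978). Hence Gal(Q(sqrt(-978))/Q) = Z/2Z.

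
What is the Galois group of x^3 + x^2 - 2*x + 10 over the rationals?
Gal(K/Q) = S_3 (symmetric group of order 6)

Compute the discriminant of x^3 + (1)*x^2 + (-2)*x + (10): Δ = -3064. Since Δ is not a rational square, the Galois group is not contained in A_3; it must be the full S_3 (irreducibility of the cubic rules out anything smaller).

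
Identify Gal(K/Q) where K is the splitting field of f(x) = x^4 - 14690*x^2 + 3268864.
Gal(K/Q) = Z/2Z (cyclic of order 2)

f factors as (x^2 - 14464)(x^2 - 226), so the splitting field is K = Q(sqrt(14464), sqrt(226)). The squarefree part of 14464 is 226 and the squarefree part of 226 is also 226, so sqrt(14464) and sqrt(226) are both rational multiples of sqrt(226). Hence Q(sqrt(14464)) = Q(sqrt(226)) = Q(sqrt(226)), and the splitting field collapses to a single degree-2 extension with Galois group Z/2Z.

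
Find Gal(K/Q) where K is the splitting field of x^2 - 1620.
Gal(K/Q) = Z/2Z (cyclic of order 2)

x^2 - 1620 is irreducible over Q since 1620 is not a rational square. The splitting field Q(sqrt(1620)) has degree 2 over Q, and its unique nontrivial automorphism is sqrt(1620) ↦ -sqrt(1620). Hence Gal(Q(sqrt(1620))/Q) = Z/2Z.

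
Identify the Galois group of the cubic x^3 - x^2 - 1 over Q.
Gal(K/Q) = S_3 (symmetric group of order 6)

Compute the discriminant of x^3 + (-1)*x^2 + (0)*x + (-1): Δ = -31. Since Δ is not a rational square, the Galois group is not contained in A_3; it must be the full S_3 (irreducibility of the cubic rules out anything smaller).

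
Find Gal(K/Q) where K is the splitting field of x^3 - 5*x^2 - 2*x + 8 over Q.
Gal(K/Q) = A_3 (cyclic of order 3)

Compute the discriminant of x^3 + (-5)*x^2 + (-2)*x + (8): Δ = 3844. Since Δ is a perfect square (Δ = 62^2), the Galois group is contained in A_3. Irreducibility forces the group to be transitive on three roots, so Gal = A_3.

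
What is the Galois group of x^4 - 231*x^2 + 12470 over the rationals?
Gal(K/Q) = V_4 (Klein four-group, Z/2Z × Z/2Z)

f factors as (x^2 - 145)(x^2 - 86), so the splitting field is K = Q(sqrt(145), sqrt(86)). The elements 145, 86, 12470 are all non-squares in Q, so sqrt(145) and sqrt(86) generate independent quadratic extensions. Thus [K:Q] = 4 and Gal(K/Q) is generated by the two order-2 automorphisms sqrt(145) ↦ -sqrt(145) and sqrt(86) ↦ -sqrt(86), giving V_4.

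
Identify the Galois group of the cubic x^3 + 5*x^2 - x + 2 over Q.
Gal(K/Q) = S_3 (symmetric group of order 6)

Compute the discriminant of x^3 + (5)*x^2 + (-1)*x + (2): Δ = -1259. Since Δ is not a rational square, the Galois group is not contained in A_3; it must be the full S_3 (irreducibility of the cubic rules out anything smaller).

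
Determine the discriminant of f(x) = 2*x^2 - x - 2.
Δ = 17

For a quadratic a x^2 + b x + c the discriminant is Δ = b^2 - 4ac = (-1)^2 - 4*(2)*(-2) = 1 - (-16) = 17.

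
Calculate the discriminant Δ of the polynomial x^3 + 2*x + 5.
Δ = -707

For a depressed cubic x^3 + p x + q the discriminant is Δ = -4 p^3 - 27 q^2 = -4*(2)^3 - 27*(5)^2 = -32 - 675 = -707.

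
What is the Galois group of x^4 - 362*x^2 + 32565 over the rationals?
Gal(K/Q) = V_4 (Klein four-group, Z/2Z × Z/2Z)

f factors as (x^2 - 167)(x^2 - 195), so the splitting field is K = Q(sqrt(167), sqrt(195)). The elements 167, 195, 32565 are all non-squares in Q, so sqrt(167) and sqrt(195) generate independent quadratic extensions. Thus [K:Q] = 4 and Gal(K/Q) is generated by the two order-2 automorphisms sqrt(167) ↦ -sqrt(167) and sqrt(195) ↦ -sqrt(195), giving V_4.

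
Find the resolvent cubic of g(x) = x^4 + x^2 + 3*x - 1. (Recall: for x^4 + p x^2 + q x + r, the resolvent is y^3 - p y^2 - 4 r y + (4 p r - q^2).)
h(y) = y^3 - y^2 + 4*y - 13

Identify coefficients: p = 1, q = 3, r = -1.
Plug into h(y) = y^3 - p y^2 - 4 r y + (4 p r - q^2):
  h(y) = y^3 - (1) y^2 - 4*(-1) y + (4*(1)*(-1) - (3)^2)
       = y^3 + (-1) y^2 + (4) y + (-13).
Simplifying: h(y) = y^3 - y^2 + 4*y - 13.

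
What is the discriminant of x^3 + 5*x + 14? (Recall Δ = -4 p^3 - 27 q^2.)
Δ = -5792

For a depressed cubic x^3 + p x + q the discriminant is Δ = -4 p^3 - 27 q^2 = -4*(5)^3 - 27*(14)^2 = -500 - 5292 = -5792.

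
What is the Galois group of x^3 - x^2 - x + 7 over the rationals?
Gal(K/Q) = S_3 (symmetric group of order 6)

Compute the discriminant of x^3 + (-1)*x^2 + (-1)*x + (7): Δ = -1164. Since Δ is not a rational square, the Galois group is not contained in A_3; it must be the full S_3 (irreducibility of the cubic rules out anything smaller).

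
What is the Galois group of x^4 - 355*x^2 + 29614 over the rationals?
Gal(K/Q) = V_4 (Klein four-group, Z/2Z × Z/2Z)

f factors as (x^2 - 134)(x^2 - 221), so the splitting field is K = Q(sqrt(134), sqrt(221)). The elements 134, 221, 29614 are all non-squares in Q, so sqrt(134) and sqrt(221) generate independent quadratic extensions. Thus [K:Q] = 4 and Gal(K/Q) is generated by the two order-2 automorphisms sqrt(134) ↦ -sqrt(134) and sqrt(221) ↦ -sqrt(221), giving V_4.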